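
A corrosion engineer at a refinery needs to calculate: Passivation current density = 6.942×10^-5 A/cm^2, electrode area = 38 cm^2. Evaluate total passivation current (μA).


I = i_pass * A, then convert A → μA (×10^6)
I = 6.942×10^-5 * 38 * 10^6 = 2637.96 μA

2637.96 μA


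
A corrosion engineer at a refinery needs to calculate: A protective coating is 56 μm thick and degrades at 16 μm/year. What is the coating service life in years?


Service life = thickness / degradation rate
Life = 56 / 16 = 3.5 years

3.5 years


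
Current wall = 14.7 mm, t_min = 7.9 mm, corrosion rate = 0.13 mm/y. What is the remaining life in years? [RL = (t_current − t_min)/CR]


Apply the remaining-life relation: RL = (t_current − t_min) / CR
RL = (14.7 − 7.9) / 0.13 = 6.8 / 0.13 = 52.3 years

52.3 years


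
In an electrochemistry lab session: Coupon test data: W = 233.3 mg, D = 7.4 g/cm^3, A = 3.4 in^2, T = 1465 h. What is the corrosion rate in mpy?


Apply the mpy weight-loss relation: CR = 534 * W / (D * A * T)
Numerator: 534 * 233.3 = 124582.2
Denominator: 7.4 * 3.4 * 1465 = 36859.4
CR = 124582.2 / 36859.4 = 3.38 mpy

3.38 mpy


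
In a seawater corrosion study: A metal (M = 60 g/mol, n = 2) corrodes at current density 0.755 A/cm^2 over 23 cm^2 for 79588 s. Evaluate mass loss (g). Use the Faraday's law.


Apply Faraday's law: m = i*A*t*M / (n*F)
Total charge passed Q = i*A*t = 0.755*23*79588 = 1382045.62 C
m = Q*M/(n*F) = 1382045.62*60/(2*96485) = 429.71828 g

429.71828 g


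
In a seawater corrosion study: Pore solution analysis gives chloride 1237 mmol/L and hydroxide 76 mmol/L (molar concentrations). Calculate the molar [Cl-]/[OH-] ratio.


Threshold parameter = [Cl-] / [OH-] (molar basis; both in mmol/L, so units cancel)
Ratio = 1237 / 76 = 16.28

16.28


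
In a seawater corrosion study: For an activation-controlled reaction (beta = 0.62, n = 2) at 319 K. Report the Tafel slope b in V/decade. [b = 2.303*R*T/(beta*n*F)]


Apply the Tafel slope relation: b = 2.303*R*T/(beta*n*F)
Numerator: 2.303 * 8.314 * 319 = 6107.94
Denominator: 0.62 * 2 * 96485 = 119641.4
b = 6107.94 / 119641.4 = 0.051 V/decade

0.051 V/decade


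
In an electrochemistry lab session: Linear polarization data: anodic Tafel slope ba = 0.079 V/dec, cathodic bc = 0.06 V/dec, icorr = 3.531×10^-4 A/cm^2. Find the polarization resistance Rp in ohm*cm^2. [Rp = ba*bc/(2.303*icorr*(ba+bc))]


Apply the Stern-Geary equation: Rp = ba*bc / (2.303*icorr*(ba+bc))
ba*bc = 0.079*0.06 = 0.00474
ba+bc = 0.139; 2.303*icorr*(ba+bc) = 2.303*3.531×10^-4*0.139 = 1.1303331×10^-4
Rp = 0.00474 / 1.1303331×10^-4 = 41.93 ohm*cm^2

41.93 ohm*cm^2


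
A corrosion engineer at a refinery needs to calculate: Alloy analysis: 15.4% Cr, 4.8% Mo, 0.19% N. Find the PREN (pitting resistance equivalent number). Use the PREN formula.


Apply the PREN formula: PREN = Cr + 3.3*Mo + 16*N
PREN = 15.4 + 3.3*4.8 + 16*0.19
PREN = 15.4 + 15.84 + 3.04 = 34.28

34.28


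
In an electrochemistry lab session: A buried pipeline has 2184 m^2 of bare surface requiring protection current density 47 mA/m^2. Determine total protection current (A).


I = area * current density, then convert mA → A (÷1000)
I = 2184 * 47 / 1000 = 102.65 A

102.65 A


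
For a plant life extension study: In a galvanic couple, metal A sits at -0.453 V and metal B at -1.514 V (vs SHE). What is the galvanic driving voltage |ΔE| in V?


Driving voltage is the absolute potential difference.
|ΔE| = |-0.453 − (-1.514)| = 1.061 V

1.061 V


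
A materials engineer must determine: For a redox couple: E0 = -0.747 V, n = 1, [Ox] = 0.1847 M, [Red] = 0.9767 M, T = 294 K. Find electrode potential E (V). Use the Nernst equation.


Apply the Nernst equation: E = E0 + (RT/nF)*ln([Ox]/[Red])
Step 1: RT/nF = 8.314*294/(1*96485) = 0.02533364 V
Step 2: [Ox]/[Red] = 0.1847/0.9767 = 0.189106
Step 3: ln(0.189106) = -1.665448
Step 4: correction = 0.02533364 * -1.665448 = -0.042 V
E = -0.747 + -0.042 = -0.789 V

-0.789 V


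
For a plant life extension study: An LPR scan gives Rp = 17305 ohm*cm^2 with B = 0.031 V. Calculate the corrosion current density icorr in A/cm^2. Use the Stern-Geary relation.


Apply the Stern-Geary relation: icorr = B / Rp
icorr = 0.031 / 17305 = 1.791×10^-6 A/cm^2

1.791×10^-6 A/cm^2


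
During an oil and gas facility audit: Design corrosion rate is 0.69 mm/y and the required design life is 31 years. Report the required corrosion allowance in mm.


Corrosion allowance = CR × design life
CA = 0.69 * 31 = 21.39 mm

21.39 mm


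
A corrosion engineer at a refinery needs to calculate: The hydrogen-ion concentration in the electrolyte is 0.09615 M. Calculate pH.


pH = −log10[H+]
pH = −log10(0.09615) = 1.02

1.02


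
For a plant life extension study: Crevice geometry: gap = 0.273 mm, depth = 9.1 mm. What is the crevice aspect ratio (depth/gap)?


Aspect ratio = depth / gap
Ratio = 9.1 / 0.273 = 33.3

33.3


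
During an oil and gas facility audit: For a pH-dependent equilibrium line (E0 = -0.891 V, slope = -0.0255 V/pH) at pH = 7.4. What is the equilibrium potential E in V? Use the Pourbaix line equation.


Apply the Pourbaix line equation: E = E0 + slope*pH
E = -0.891 + (-0.0255)*7.4 = -0.891 + (-0.1887) = -1.0797 V
Rounded to 3 decimal places: E = -1.080 V

-1.080 V


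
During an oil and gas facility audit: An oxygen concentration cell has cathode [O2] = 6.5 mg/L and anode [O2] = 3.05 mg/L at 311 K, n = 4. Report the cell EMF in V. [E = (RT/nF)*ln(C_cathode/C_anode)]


Apply the Nernst concentration-cell relation: E = (RT/nF)*ln(C_cathode/C_anode)
RT/nF = 8.314*311/(4*96485) = 0.00669963 V
ln(6.5/3.05) = 0.75666
E = 0.00669963 * 0.75666 = 0.00507 V

0.00507 V


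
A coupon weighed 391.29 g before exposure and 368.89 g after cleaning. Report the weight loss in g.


Weight loss = initial − final
WL = 391.29 − 368.89 = 22.4 g

22.4 g


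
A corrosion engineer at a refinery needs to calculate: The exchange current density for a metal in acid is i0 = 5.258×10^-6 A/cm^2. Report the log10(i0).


i0 = 5.258×10^-6 A/cm^2
log10(i0) = -5.279

-5.279


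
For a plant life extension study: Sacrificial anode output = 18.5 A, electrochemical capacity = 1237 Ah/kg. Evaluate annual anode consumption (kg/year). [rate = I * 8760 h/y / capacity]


Annual consumption = current * hours per year / capacity
Rate = 18.5 * 8760 / 1237 = 131.0 kg/year

131.0 kg/year


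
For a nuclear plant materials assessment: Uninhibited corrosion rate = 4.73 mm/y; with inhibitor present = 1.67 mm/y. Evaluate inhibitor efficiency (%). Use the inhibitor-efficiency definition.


Apply the inhibitor-efficiency definition: IE = (CR_blank − CR_inh)/CR_blank × 100
IE = (4.73 − 1.67) / 4.73 × 100
IE = 3.06 / 4.73 × 100 = 64.7 %

64.7 %


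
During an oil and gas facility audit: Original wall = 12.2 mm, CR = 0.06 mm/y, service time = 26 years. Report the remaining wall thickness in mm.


Remaining wall = original − CR × time
t = 12.2 − 0.06*26 = 12.2 − 1.56 = 10.64 mm

10.64 mm


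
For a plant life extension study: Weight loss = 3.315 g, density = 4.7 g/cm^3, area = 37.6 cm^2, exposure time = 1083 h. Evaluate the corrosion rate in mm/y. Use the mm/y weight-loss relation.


Apply the mm/y weight-loss relation: CR = 87600 * W / (D * A * T)
Numerator: 87600 * 3.315 = 290394.0
Denominator: 4.7 * 37.6 * 1083 = 191387.76
CR = 290394.0 / 191387.76 = 1.51731 mm/y

1.51731 mm/y


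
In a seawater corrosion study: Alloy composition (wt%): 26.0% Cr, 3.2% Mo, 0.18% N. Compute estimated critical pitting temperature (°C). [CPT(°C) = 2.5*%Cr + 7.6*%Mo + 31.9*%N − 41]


Apply the ASTM G48 empirical CPT estimate: CPT(°C) = 2.5*%Cr + 7.6*%Mo + 31.9*%N − 41
2.5*26.0 = 65; 7.6*3.2 = 24.32; 31.9*0.18 = 5.742
CPT = 65 + 24.32 + 5.742 − 41 = 54.062 °C
Rounded to 0.1 °C: CPT ≈ 54.1 °C

54.1 °C


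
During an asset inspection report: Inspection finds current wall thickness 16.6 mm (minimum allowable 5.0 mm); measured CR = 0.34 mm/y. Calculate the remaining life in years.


Apply the remaining-life relation: RL = (t_current − t_min) / CR
RL = (16.6 − 5.0) / 0.34 = 11.6 / 0.34 = 34.1 years

34.1 years


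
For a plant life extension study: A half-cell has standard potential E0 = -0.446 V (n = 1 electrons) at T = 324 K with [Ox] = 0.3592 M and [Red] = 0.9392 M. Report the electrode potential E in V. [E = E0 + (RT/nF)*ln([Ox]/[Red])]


Apply the Nernst equation: E = E0 + (RT/nF)*ln([Ox]/[Red])
Step 1: RT/nF = 8.314*324/(1*96485) = 0.0279187 V
Step 2: [Ox]/[Red] = 0.3592/0.9392 = 0.382453
Step 3: ln(0.382453) = -0.96115
Step 4: correction = 0.0279187 * -0.96115 = -0.0268 V
E = -0.446 + -0.0268 = -0.4728 V

-0.4728 V


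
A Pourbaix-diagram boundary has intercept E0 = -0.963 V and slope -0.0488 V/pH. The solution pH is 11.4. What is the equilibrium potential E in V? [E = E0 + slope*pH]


Apply the Pourbaix line equation: E = E0 + slope*pH
E = -0.963 + (-0.0488)*11.4 = -0.963 + (-0.55632) = -1.51932 V
Rounded to 3 decimal places: E = -1.519 V

-1.519 V


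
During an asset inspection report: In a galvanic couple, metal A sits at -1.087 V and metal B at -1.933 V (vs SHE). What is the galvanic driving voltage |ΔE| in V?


Driving voltage is the absolute potential difference.
|ΔE| = |-1.087 − (-1.933)| = 0.846 V

0.846 V


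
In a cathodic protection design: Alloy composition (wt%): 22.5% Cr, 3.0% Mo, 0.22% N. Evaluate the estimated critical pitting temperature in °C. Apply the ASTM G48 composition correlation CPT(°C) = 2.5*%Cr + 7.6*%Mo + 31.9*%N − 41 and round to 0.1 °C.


Apply the ASTM G48 empirical CPT estimate: CPT(°C) = 2.5*%Cr + 7.6*%Mo + 31.9*%N − 41
2.5*22.5 = 56.25; 7.6*3.0 = 22.8; 31.9*0.22 = 7.018
CPT = 56.25 + 22.8 + 7.018 − 41 = 45.068 °C
Rounded to 0.1 °C: CPT ≈ 45.1 °C

45.1 °C


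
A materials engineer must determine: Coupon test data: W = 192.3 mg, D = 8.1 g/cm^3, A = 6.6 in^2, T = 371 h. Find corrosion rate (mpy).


Apply the mpy weight-loss relation: CR = 534 * W / (D * A * T)
Numerator: 534 * 192.3 = 102688.2
Denominator: 8.1 * 6.6 * 371 = 19833.66
CR = 102688.2 / 19833.66 = 5.177 mpy

5.177 mpy


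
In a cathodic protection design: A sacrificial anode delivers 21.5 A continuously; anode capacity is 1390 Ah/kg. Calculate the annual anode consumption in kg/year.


Annual consumption = current * hours per year / capacity
Rate = 21.5 * 8760 / 1390 = 135.5 kg/year

135.5 kg/year


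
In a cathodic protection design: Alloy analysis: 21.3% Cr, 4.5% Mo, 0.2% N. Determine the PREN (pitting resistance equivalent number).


Apply the PREN formula: PREN = Cr + 3.3*Mo + 16*N
PREN = 21.3 + 3.3*4.5 + 16*0.2
PREN = 21.3 + 14.85 + 3.2 = 39.35

39.35


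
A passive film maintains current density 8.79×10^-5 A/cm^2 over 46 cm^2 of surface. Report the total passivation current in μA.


I = i_pass * A, then convert A → μA (×10^6)
I = 8.79×10^-5 * 46 * 10^6 = 4043.4 μA

4043.4 μA


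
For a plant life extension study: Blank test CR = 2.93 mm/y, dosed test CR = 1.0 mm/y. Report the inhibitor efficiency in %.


Apply the inhibitor-efficiency definition: IE = (CR_blank − CR_inh)/CR_blank × 100
IE = (2.93 − 1.0) / 2.93 × 100
IE = 1.93 / 2.93 × 100 = 65.9 %

65.9 %


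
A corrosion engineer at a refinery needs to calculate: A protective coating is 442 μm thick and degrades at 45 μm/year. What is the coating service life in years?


Service life = thickness / degradation rate
Life = 442 / 45 = 9.8 years

9.8 years


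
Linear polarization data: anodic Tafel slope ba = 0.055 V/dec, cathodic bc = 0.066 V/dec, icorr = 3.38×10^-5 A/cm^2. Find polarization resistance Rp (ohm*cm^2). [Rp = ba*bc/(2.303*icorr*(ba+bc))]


Apply the Stern-Geary equation: Rp = ba*bc / (2.303*icorr*(ba+bc))
ba*bc = 0.055*0.066 = 0.00363
ba+bc = 0.121; 2.303*icorr*(ba+bc) = 2.303*3.38×10^-5*0.121 = 9.4188094×10^-6
Rp = 0.00363 / 9.4188094×10^-6 = 385.4 ohm*cm^2

385.4 ohm*cm^2


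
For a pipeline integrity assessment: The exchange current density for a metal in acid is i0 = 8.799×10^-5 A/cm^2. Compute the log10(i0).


i0 = 8.799×10^-5 A/cm^2
log10(i0) = -4.056

-4.056


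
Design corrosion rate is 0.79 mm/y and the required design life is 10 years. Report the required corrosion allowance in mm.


Corrosion allowance = CR × design life
CA = 0.79 * 10 = 7.9 mm

7.9 mm


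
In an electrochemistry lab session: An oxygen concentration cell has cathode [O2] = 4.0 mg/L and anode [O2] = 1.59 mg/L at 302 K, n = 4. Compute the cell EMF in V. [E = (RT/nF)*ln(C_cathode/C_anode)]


Apply the Nernst concentration-cell relation: E = (RT/nF)*ln(C_cathode/C_anode)
RT/nF = 8.314*302/(4*96485) = 0.00650575 V
ln(4.0/1.59) = 0.92256
E = 0.00650575 * 0.92256 = 0.006 V

0.006 V


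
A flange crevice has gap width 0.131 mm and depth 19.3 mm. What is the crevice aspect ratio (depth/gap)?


Aspect ratio = depth / gap
Ratio = 19.3 / 0.131 = 147.3

147.3


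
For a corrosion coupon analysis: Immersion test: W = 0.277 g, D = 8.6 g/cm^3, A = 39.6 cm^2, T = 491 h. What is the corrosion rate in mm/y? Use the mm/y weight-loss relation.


Apply the mm/y weight-loss relation: CR = 87600 * W / (D * A * T)
Numerator: 87600 * 0.277 = 24265.2
Denominator: 8.6 * 39.6 * 491 = 167214.96
CR = 24265.2 / 167214.96 = 0.14511 mm/y

0.14511 mm/y


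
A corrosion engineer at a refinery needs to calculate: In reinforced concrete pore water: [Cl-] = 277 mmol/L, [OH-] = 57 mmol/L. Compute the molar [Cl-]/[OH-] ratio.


Threshold parameter = [Cl-] / [OH-] (molar basis; both in mmol/L, so units cancel)
Ratio = 277 / 57 = 4.86

4.86


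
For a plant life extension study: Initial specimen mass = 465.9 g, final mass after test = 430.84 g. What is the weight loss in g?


Weight loss = initial − final
WL = 465.9 − 430.84 = 35.06 g

35.06 g


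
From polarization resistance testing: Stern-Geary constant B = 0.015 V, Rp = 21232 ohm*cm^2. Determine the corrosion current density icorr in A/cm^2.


Apply the Stern-Geary relation: icorr = B / Rp
icorr = 0.015 / 21232 = 7.065×10^-7 A/cm^2

7.065×10^-7 A/cm^2


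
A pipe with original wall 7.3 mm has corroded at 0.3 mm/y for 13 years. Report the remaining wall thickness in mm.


Remaining wall = original − CR × time
t = 7.3 − 0.3*13 = 7.3 − 3.9 = 3.4 mm

3.4 mm


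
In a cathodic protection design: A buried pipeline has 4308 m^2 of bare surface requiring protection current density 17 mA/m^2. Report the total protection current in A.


I = area * current density, then convert mA → A (÷1000)
I = 4308 * 17 / 1000 = 73.24 A

73.24 A


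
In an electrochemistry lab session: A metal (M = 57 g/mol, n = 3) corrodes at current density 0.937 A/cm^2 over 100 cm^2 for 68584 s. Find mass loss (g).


Apply Faraday's law: m = i*A*t*M / (n*F)
Total charge passed Q = i*A*t = 0.937*100*68584 = 6426320.8 C
m = Q*M/(n*F) = 6426320.8*57/(3*96485) = 1265.4827 g

1265.4827 g


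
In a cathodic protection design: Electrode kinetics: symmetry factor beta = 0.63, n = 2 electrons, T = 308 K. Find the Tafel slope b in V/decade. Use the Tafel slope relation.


Apply the Tafel slope relation: b = 2.303*R*T/(beta*n*F)
Numerator: 2.303 * 8.314 * 308 = 5897.32
Denominator: 0.63 * 2 * 96485 = 121571.1
b = 5897.32 / 121571.1 = 0.0485 V/decade

0.0485 V/decade


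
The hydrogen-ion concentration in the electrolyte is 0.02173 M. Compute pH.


pH = −log10[H+]
pH = −log10(0.02173) = 1.66

1.66


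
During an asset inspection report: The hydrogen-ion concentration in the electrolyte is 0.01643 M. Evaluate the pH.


pH = −log10[H+]
pH = −log10(0.01643) = 1.78

1.78


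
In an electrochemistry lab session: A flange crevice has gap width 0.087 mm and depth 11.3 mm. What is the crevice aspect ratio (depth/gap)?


Aspect ratio = depth / gap
Ratio = 11.3 / 0.087 = 129.9

129.9


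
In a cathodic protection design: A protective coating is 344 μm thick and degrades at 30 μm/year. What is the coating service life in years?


Service life = thickness / degradation rate
Life = 344 / 30 = 11.5 years

11.5 years


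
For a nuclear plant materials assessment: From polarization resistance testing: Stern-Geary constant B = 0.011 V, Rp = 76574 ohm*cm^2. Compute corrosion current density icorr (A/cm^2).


Apply the Stern-Geary relation: icorr = B / Rp
icorr = 0.011 / 76574 = 1.437×10^-7 A/cm^2

1.437×10^-7 A/cm^2


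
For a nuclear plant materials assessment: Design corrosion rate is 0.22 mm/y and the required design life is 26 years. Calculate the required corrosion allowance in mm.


Corrosion allowance = CR × design life
CA = 0.22 * 26 = 5.72 mm

5.72 mm


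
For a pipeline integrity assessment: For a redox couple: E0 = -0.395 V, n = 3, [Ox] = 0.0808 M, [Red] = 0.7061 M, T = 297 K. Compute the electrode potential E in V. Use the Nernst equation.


Apply the Nernst equation: E = E0 + (RT/nF)*ln([Ox]/[Red])
Step 1: RT/nF = 8.314*297/(3*96485) = 0.00853071 V
Step 2: [Ox]/[Red] = 0.0808/0.7061 = 0.114431
Step 3: ln(0.114431) = -2.167783
Step 4: correction = 0.00853071 * -2.167783 = -0.018 V
E = -0.395 + -0.018 = -0.413 V

-0.413 V


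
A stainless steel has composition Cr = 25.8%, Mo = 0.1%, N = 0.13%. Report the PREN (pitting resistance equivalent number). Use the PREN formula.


Apply the PREN formula: PREN = Cr + 3.3*Mo + 16*N
PREN = 25.8 + 3.3*0.1 + 16*0.13
PREN = 25.8 + 0.33 + 2.08 = 28.21

28.21


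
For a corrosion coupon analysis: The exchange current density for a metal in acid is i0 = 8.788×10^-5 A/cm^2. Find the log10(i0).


i0 = 8.788×10^-5 A/cm^2
log10(i0) = -4.056

-4.056


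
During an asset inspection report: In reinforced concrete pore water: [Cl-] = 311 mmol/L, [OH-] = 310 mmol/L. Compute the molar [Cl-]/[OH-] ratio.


Threshold parameter = [Cl-] / [OH-] (molar basis; both in mmol/L, so units cancel)
Ratio = 311 / 310 = 1.0

1.0


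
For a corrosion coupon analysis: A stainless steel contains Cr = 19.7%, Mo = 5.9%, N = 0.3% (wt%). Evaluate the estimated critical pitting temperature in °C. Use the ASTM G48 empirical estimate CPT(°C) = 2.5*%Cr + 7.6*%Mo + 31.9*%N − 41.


Apply the ASTM G48 empirical CPT estimate: CPT(°C) = 2.5*%Cr + 7.6*%Mo + 31.9*%N − 41
2.5*19.7 = 49.25; 7.6*5.9 = 44.84; 31.9*0.3 = 9.57
CPT = 49.25 + 44.84 + 9.57 − 41 = 62.66 °C
Rounded to 0.1 °C: CPT ≈ 62.7 °C

62.7 °C


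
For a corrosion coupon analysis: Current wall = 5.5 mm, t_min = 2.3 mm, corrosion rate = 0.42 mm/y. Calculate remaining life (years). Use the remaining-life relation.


Apply the remaining-life relation: RL = (t_current − t_min) / CR
RL = (5.5 − 2.3) / 0.42 = 3.2 / 0.42 = 7.6 years

7.6 years


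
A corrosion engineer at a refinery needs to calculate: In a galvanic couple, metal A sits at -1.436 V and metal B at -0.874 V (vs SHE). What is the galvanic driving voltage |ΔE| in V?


Driving voltage is the absolute potential difference.
|ΔE| = |-1.436 − (-0.874)| = 0.562 V

0.562 V


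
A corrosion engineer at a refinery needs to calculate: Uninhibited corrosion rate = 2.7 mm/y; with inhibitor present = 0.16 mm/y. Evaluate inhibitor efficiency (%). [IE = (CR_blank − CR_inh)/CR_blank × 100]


Apply the inhibitor-efficiency definition: IE = (CR_blank − CR_inh)/CR_blank × 100
IE = (2.7 − 0.16) / 2.7 × 100
IE = 2.54 / 2.7 × 100 = 94.1 %

94.1 %


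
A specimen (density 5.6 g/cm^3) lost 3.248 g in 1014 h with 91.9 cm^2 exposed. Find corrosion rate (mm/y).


Apply the mm/y weight-loss relation: CR = 87600 * W / (D * A * T)
Numerator: 87600 * 3.248 = 284524.8
Denominator: 5.6 * 91.9 * 1014 = 521844.96
CR = 284524.8 / 521844.96 = 0.54523 mm/y

0.54523 mm/y


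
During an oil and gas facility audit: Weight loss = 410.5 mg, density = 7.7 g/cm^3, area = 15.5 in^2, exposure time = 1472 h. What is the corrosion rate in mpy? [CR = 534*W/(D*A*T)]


Apply the mpy weight-loss relation: CR = 534 * W / (D * A * T)
Numerator: 534 * 410.5 = 219207.0
Denominator: 7.7 * 15.5 * 1472 = 175683.2
CR = 219207.0 / 175683.2 = 1.2477 mpy

1.2477 mpy


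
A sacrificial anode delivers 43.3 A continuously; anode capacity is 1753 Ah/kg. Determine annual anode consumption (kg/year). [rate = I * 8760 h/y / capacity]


Annual consumption = current * hours per year / capacity
Rate = 43.3 * 8760 / 1753 = 216.4 kg/year

216.4 kg/year


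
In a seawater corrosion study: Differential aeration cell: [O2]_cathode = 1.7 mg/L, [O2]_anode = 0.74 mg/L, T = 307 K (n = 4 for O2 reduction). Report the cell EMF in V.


Apply the Nernst concentration-cell relation: E = (RT/nF)*ln(C_cathode/C_anode)
RT/nF = 8.314*307/(4*96485) = 0.00661346 V
ln(1.7/0.74) = 0.83173
E = 0.00661346 * 0.83173 = 0.0055 V

0.0055 V


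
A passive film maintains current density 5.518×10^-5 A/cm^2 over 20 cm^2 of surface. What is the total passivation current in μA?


I = i_pass * A, then convert A → μA (×10^6)
I = 5.518×10^-5 * 20 * 10^6 = 1103.6 μA

1103.6 μA


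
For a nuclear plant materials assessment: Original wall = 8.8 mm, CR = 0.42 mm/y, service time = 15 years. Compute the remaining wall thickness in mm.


Remaining wall = original − CR × time
t = 8.8 − 0.42*15 = 8.8 − 6.3 = 2.5 mm

2.5 mm


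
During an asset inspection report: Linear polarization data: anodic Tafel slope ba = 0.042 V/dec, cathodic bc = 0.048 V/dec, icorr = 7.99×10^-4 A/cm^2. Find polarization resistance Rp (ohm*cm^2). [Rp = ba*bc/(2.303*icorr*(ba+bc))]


Apply the Stern-Geary equation: Rp = ba*bc / (2.303*icorr*(ba+bc))
ba*bc = 0.042*0.048 = 0.002016
ba+bc = 0.09; 2.303*icorr*(ba+bc) = 2.303*7.99×10^-4*0.09 = 1.6560873×10^-4
Rp = 0.002016 / 1.6560873×10^-4 = 12.17 ohm*cm^2

12.17 ohm*cm^2


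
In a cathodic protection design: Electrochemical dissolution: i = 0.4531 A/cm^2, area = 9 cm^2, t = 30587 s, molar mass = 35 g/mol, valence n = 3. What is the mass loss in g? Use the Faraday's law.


Apply Faraday's law: m = i*A*t*M / (n*F)
Total charge passed Q = i*A*t = 0.4531*9*30587 = 124730.7273 C
m = Q*M/(n*F) = 124730.7273*35/(3*96485) = 15.08205 g

15.08205 g


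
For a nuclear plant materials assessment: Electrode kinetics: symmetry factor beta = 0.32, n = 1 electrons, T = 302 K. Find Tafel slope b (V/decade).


Apply the Tafel slope relation: b = 2.303*R*T/(beta*n*F)
Numerator: 2.303 * 8.314 * 302 = 5782.44
Denominator: 0.32 * 1 * 96485 = 30875.2
b = 5782.44 / 30875.2 = 0.1873 V/decade

0.1873 V/decade


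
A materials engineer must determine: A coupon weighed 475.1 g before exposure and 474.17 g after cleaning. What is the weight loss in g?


Weight loss = initial − final
WL = 475.1 − 474.17 = 0.93 g

0.93 g


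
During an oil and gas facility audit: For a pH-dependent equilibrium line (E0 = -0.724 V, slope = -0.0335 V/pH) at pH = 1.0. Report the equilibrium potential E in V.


Apply the Pourbaix line equation: E = E0 + slope*pH
E = -0.724 + (-0.0335)*1.0 = -0.724 + (-0.0335) = -0.7575 V
Rounded to 3 decimal places: E = -0.758 V

-0.758 V


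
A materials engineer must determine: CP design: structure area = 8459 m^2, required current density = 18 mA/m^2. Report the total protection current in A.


I = area * current density, then convert mA → A (÷1000)
I = 8459 * 18 / 1000 = 152.26 A

152.26 A


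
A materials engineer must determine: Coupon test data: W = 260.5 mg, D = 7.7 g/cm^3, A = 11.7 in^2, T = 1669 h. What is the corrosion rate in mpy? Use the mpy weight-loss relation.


Apply the mpy weight-loss relation: CR = 534 * W / (D * A * T)
Numerator: 534 * 260.5 = 139107.0
Denominator: 7.7 * 11.7 * 1669 = 150360.21
CR = 139107.0 / 150360.21 = 0.9252 mpy

0.9252 mpy


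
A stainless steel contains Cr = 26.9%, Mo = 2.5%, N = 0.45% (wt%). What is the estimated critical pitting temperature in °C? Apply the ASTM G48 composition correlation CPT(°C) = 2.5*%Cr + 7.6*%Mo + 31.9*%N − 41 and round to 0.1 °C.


Apply the ASTM G48 empirical CPT estimate: CPT(°C) = 2.5*%Cr + 7.6*%Mo + 31.9*%N − 41
2.5*26.9 = 67.25; 7.6*2.5 = 19; 31.9*0.45 = 14.355
CPT = 67.25 + 19 + 14.355 − 41 = 59.605 °C
Rounded to 0.1 °C: CPT ≈ 59.6 °C

59.6 °C


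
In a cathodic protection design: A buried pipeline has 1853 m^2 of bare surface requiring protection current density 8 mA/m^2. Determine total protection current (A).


I = area * current density, then convert mA → A (÷1000)
I = 1853 * 8 / 1000 = 14.82 A

14.82 A


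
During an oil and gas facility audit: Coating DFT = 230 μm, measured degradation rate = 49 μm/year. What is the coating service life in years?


Service life = thickness / degradation rate
Life = 230 / 49 = 4.7 years

4.7 years


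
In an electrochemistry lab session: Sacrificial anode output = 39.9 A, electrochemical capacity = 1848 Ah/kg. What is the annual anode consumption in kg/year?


Annual consumption = current * hours per year / capacity
Rate = 39.9 * 8760 / 1848 = 189.1 kg/year

189.1 kg/year


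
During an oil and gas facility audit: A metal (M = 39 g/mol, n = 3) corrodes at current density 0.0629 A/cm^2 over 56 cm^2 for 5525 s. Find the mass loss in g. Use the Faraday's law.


Apply Faraday's law: m = i*A*t*M / (n*F)
Total charge passed Q = i*A*t = 0.0629*56*5525 = 19461.26 C
m = Q*M/(n*F) = 19461.26*39/(3*96485) = 2.6221 g

2.6221 g


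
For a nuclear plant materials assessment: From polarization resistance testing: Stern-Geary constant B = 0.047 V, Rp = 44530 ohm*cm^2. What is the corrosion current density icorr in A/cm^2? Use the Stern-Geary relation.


Apply the Stern-Geary relation: icorr = B / Rp
icorr = 0.047 / 44530 = 1.055×10^-6 A/cm^2

1.055×10^-6 A/cm^2


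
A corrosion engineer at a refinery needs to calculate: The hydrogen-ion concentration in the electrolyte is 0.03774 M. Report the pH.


pH = −log10[H+]
pH = −log10(0.03774) = 1.42

1.42


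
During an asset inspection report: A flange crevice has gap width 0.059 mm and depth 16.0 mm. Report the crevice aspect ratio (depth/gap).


Aspect ratio = depth / gap
Ratio = 16.0 / 0.059 = 271.2

271.2


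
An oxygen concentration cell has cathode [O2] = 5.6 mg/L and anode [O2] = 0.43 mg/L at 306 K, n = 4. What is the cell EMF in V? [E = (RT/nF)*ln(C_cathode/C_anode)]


Apply the Nernst concentration-cell relation: E = (RT/nF)*ln(C_cathode/C_anode)
RT/nF = 8.314*306/(4*96485) = 0.00659192 V
ln(5.6/0.43) = 2.56674
E = 0.00659192 * 2.56674 = 0.01692 V

0.01692 V


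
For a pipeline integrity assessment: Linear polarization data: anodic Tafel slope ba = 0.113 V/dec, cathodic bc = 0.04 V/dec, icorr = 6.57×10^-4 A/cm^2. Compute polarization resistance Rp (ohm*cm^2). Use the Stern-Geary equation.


Apply the Stern-Geary equation: Rp = ba*bc / (2.303*icorr*(ba+bc))
ba*bc = 0.113*0.04 = 0.00452
ba+bc = 0.153; 2.303*icorr*(ba+bc) = 2.303*6.57×10^-4*0.153 = 2.3149986×10^-4
Rp = 0.00452 / 2.3149986×10^-4 = 19.52 ohm*cm^2

19.52 ohm*cm^2


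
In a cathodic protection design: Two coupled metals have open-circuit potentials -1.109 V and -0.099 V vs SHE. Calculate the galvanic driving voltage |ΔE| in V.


Driving voltage is the absolute potential difference.
|ΔE| = |-1.109 − (-0.099)| = 1.01 V

1.01 V


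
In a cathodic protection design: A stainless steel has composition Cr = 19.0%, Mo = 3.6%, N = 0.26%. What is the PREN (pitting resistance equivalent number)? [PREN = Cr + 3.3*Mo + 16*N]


Apply the PREN formula: PREN = Cr + 3.3*Mo + 16*N
PREN = 19.0 + 3.3*3.6 + 16*0.26
PREN = 19.0 + 11.88 + 4.16 = 35.04

35.04


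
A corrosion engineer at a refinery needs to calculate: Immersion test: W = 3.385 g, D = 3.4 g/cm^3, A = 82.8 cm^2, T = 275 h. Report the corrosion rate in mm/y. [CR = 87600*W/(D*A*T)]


Apply the mm/y weight-loss relation: CR = 87600 * W / (D * A * T)
Numerator: 87600 * 3.385 = 296526.0
Denominator: 3.4 * 82.8 * 275 = 77418.0
CR = 296526.0 / 77418.0 = 3.83019 mm/y

3.83019 mm/y


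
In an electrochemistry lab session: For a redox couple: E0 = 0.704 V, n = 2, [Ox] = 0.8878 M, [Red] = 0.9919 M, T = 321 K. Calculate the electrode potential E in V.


Apply the Nernst equation: E = E0 + (RT/nF)*ln([Ox]/[Red])
Step 1: RT/nF = 8.314*321/(2*96485) = 0.0138301 V
Step 2: [Ox]/[Red] = 0.8878/0.9919 = 0.89505
Step 3: ln(0.89505) = -0.110876
Step 4: correction = 0.0138301 * -0.110876 = -0.0015 V
E = 0.704 + -0.0015 = 0.7025 V

0.7025 V


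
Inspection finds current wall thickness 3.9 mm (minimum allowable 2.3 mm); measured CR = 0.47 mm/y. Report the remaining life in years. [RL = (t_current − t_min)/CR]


Apply the remaining-life relation: RL = (t_current − t_min) / CR
RL = (3.9 − 2.3) / 0.47 = 1.6 / 0.47 = 3.4 years

3.4 years


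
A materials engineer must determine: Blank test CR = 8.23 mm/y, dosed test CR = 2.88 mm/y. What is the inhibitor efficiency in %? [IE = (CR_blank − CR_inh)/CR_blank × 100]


Apply the inhibitor-efficiency definition: IE = (CR_blank − CR_inh)/CR_blank × 100
IE = (8.23 − 2.88) / 8.23 × 100
IE = 5.35 / 8.23 × 100 = 65.0 %

65.0 %


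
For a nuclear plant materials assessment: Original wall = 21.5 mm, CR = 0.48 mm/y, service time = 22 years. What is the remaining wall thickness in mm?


Remaining wall = original − CR × time
t = 21.5 − 0.48*22 = 21.5 − 10.56 = 10.94 mm

10.94 mm


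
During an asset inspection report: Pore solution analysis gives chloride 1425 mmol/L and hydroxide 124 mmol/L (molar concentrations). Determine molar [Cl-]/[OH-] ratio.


Threshold parameter = [Cl-] / [OH-] (molar basis; both in mmol/L, so units cancel)
Ratio = 1425 / 124 = 11.49

11.49


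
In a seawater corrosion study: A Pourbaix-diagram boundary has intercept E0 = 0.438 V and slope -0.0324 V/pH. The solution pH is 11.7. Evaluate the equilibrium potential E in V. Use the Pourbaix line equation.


Apply the Pourbaix line equation: E = E0 + slope*pH
E = 0.438 + (-0.0324)*11.7 = 0.438 + (-0.37908) = 0.05892 V
Rounded to 4 decimal places: E = 0.0589 V

0.0589 V


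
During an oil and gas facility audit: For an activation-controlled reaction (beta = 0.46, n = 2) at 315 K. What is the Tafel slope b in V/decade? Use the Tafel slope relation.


Apply the Tafel slope relation: b = 2.303*R*T/(beta*n*F)
Numerator: 2.303 * 8.314 * 315 = 6031.35
Denominator: 0.46 * 2 * 96485 = 88766.2
b = 6031.35 / 88766.2 = 0.068 V/decade

0.068 V/decade


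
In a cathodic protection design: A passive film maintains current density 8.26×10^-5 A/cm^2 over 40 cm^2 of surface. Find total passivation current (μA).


I = i_pass * A, then convert A → μA (×10^6)
I = 8.26×10^-5 * 40 * 10^6 = 3304.0 μA

3304.0 μA


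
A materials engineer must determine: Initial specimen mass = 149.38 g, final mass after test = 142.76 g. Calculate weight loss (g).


Weight loss = initial − final
WL = 149.38 − 142.76 = 6.62 g

6.62 g


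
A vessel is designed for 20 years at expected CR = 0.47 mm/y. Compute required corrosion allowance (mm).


Corrosion allowance = CR × design life
CA = 0.47 * 20 = 9.4 mm

9.4 mm


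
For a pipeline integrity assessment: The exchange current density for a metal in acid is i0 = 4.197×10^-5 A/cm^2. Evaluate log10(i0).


i0 = 4.197×10^-5 A/cm^2
log10(i0) = -4.377

-4.377


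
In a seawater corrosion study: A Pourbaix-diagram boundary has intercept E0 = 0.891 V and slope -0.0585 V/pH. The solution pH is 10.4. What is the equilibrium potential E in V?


Apply the Pourbaix line equation: E = E0 + slope*pH
E = 0.891 + (-0.0585)*10.4 = 0.891 + (-0.6084) = 0.2826 V
Rounded to 4 decimal places: E = 0.2826 V

0.2826 V


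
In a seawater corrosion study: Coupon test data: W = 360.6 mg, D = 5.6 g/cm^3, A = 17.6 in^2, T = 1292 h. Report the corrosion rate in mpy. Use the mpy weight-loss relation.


Apply the mpy weight-loss relation: CR = 534 * W / (D * A * T)
Numerator: 534 * 360.6 = 192560.4
Denominator: 5.6 * 17.6 * 1292 = 127339.52
CR = 192560.4 / 127339.52 = 1.5122 mpy

1.5122 mpy


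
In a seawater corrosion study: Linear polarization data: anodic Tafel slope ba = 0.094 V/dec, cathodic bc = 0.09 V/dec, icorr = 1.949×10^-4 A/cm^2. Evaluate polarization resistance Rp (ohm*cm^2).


Apply the Stern-Geary equation: Rp = ba*bc / (2.303*icorr*(ba+bc))
ba*bc = 0.094*0.09 = 0.00846
ba+bc = 0.184; 2.303*icorr*(ba+bc) = 2.303*1.949×10^-4*0.184 = 8.2589265×10^-5
Rp = 0.00846 / 8.2589265×10^-5 = 102.43 ohm*cm^2

102.43 ohm*cm^2


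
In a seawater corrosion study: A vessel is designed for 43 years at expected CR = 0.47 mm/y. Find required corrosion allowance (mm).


Corrosion allowance = CR × design life
CA = 0.47 * 43 = 20.21 mm

20.21 mm


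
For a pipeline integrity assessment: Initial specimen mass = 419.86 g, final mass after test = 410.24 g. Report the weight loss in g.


Weight loss = initial − final
WL = 419.86 − 410.24 = 9.62 g

9.62 g


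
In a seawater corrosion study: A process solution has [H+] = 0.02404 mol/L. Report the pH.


pH = −log10[H+]
pH = −log10(0.02404) = 1.62

1.62


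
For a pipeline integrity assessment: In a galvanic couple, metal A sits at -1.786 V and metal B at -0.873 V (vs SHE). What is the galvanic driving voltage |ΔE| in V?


Driving voltage is the absolute potential difference.
|ΔE| = |-1.786 − (-0.873)| = 0.913 V

0.913 V


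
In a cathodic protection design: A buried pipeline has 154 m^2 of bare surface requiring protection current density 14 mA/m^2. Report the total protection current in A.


I = area * current density, then convert mA → A (÷1000)
I = 154 * 14 / 1000 = 2.16 A

2.16 A


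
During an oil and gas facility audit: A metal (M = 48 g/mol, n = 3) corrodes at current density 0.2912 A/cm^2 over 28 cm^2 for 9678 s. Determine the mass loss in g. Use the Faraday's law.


Apply Faraday's law: m = i*A*t*M / (n*F)
Total charge passed Q = i*A*t = 0.2912*28*9678 = 78910.5408 C
m = Q*M/(n*F) = 78910.5408*48/(3*96485) = 13.086 g

13.086 g


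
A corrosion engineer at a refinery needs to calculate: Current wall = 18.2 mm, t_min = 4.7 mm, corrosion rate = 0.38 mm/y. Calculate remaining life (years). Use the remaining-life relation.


Apply the remaining-life relation: RL = (t_current − t_min) / CR
RL = (18.2 − 4.7) / 0.38 = 13.5 / 0.38 = 35.5 years

35.5 years


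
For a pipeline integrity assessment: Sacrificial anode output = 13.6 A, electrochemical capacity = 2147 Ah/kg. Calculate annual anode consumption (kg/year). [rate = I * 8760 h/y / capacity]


Annual consumption = current * hours per year / capacity
Rate = 13.6 * 8760 / 2147 = 55.5 kg/year

55.5 kg/year


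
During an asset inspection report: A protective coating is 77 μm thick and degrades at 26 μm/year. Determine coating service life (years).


Service life = thickness / degradation rate
Life = 77 / 26 = 3.0 years

3.0 years


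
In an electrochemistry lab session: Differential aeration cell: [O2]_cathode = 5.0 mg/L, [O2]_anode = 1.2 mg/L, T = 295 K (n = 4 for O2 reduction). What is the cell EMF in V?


Apply the Nernst concentration-cell relation: E = (RT/nF)*ln(C_cathode/C_anode)
RT/nF = 8.314*295/(4*96485) = 0.00635495 V
ln(5.0/1.2) = 1.42712
E = 0.00635495 * 1.42712 = 0.00907 V

0.00907 V


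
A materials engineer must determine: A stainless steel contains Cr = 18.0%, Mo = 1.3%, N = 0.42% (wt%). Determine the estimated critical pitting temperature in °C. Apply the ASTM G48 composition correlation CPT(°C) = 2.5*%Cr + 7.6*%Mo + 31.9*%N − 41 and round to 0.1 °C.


Apply the ASTM G48 empirical CPT estimate: CPT(°C) = 2.5*%Cr + 7.6*%Mo + 31.9*%N − 41
2.5*18.0 = 45; 7.6*1.3 = 9.88; 31.9*0.42 = 13.398
CPT = 45 + 9.88 + 13.398 − 41 = 27.278 °C
Rounded to 0.1 °C: CPT ≈ 27.3 °C

27.3 °C


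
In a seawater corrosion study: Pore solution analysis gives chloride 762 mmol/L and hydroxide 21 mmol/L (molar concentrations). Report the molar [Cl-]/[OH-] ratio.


Threshold parameter = [Cl-] / [OH-] (molar basis; both in mmol/L, so units cancel)
Ratio = 762 / 21 = 36.29

36.29


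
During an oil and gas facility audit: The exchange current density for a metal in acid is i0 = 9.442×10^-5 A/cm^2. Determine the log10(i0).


i0 = 9.442×10^-5 A/cm^2
log10(i0) = -4.025

-4.025


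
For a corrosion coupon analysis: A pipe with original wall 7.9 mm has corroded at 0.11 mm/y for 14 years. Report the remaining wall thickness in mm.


Remaining wall = original − CR × time
t = 7.9 − 0.11*14 = 7.9 − 1.54 = 6.36 mm

6.36 mm


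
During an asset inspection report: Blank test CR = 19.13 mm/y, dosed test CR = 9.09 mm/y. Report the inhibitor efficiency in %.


Apply the inhibitor-efficiency definition: IE = (CR_blank − CR_inh)/CR_blank × 100
IE = (19.13 − 9.09) / 19.13 × 100
IE = 10.04 / 19.13 × 100 = 52.5 %

52.5 %


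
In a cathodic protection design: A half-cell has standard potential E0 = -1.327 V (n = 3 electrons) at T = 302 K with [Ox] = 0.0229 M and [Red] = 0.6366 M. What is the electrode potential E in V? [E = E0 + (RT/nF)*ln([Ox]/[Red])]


Apply the Nernst equation: E = E0 + (RT/nF)*ln([Ox]/[Red])
Step 1: RT/nF = 8.314*302/(3*96485) = 0.00867433 V
Step 2: [Ox]/[Red] = 0.0229/0.6366 = 0.035972
Step 3: ln(0.035972) = -3.325014
Step 4: correction = 0.00867433 * -3.325014 = -0.029 V
E = -1.327 + -0.029 = -1.356 V

-1.356 V


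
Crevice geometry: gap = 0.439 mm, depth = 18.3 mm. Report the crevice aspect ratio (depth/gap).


Aspect ratio = depth / gap
Ratio = 18.3 / 0.439 = 41.7

41.7


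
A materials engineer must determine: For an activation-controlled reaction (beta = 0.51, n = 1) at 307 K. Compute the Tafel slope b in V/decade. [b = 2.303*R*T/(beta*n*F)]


Apply the Tafel slope relation: b = 2.303*R*T/(beta*n*F)
Numerator: 2.303 * 8.314 * 307 = 5878.17
Denominator: 0.51 * 1 * 96485 = 49207.35
b = 5878.17 / 49207.35 = 0.119 V/decade

0.119 V/decade


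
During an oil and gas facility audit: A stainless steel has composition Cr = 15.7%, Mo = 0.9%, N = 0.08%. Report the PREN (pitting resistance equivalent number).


Apply the PREN formula: PREN = Cr + 3.3*Mo + 16*N
PREN = 15.7 + 3.3*0.9 + 16*0.08
PREN = 15.7 + 2.97 + 1.28 = 19.95

19.95


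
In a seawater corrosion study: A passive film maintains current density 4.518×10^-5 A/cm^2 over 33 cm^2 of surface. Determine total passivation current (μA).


I = i_pass * A, then convert A → μA (×10^6)
I = 4.518×10^-5 * 33 * 10^6 = 1490.94 μA

1490.94 μA


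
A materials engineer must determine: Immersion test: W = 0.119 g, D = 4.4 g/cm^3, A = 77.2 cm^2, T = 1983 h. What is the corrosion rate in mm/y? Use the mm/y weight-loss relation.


Apply the mm/y weight-loss relation: CR = 87600 * W / (D * A * T)
Numerator: 87600 * 0.119 = 10424.4
Denominator: 4.4 * 77.2 * 1983 = 673585.44
CR = 10424.4 / 673585.44 = 0.0155 mm/y

0.0155 mm/y


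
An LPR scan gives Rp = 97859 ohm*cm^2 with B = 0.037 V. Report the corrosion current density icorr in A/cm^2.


Apply the Stern-Geary relation: icorr = B / Rp
icorr = 0.037 / 97859 = 3.781×10^-7 A/cm^2

3.781×10^-7 A/cm^2


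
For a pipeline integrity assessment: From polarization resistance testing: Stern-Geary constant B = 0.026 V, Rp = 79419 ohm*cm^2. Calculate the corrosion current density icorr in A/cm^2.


Apply the Stern-Geary relation: icorr = B / Rp
icorr = 0.026 / 79419 = 3.274×10^-7 A/cm^2

3.274×10^-7 A/cm^2


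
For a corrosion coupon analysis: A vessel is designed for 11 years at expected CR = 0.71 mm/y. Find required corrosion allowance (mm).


Corrosion allowance = CR × design life
CA = 0.71 * 11 = 7.81 mm

7.81 mm


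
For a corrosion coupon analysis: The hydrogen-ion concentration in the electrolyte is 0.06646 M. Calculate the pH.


pH = −log10[H+]
pH = −log10(0.06646) = 1.18

1.18


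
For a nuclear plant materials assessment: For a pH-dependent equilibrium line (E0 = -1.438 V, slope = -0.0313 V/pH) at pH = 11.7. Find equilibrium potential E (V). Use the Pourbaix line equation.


Apply the Pourbaix line equation: E = E0 + slope*pH
E = -1.438 + (-0.0313)*11.7 = -1.438 + (-0.36621) = -1.80421 V
Rounded to 4 decimal places: E = -1.8042 V

-1.8042 V
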